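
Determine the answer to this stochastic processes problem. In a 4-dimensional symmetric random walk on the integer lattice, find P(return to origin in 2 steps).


P(return in 2 steps) = P(reverse first step) = 1/(2d)
= 1/8
= 0.1250

0.1250


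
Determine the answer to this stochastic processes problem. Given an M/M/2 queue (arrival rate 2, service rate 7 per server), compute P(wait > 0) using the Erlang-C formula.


a = lambda/mu = 0.2857
rho = a/c = 0.1429
Erlang-C formula applied:
C(c,a) = 0.0357

0.0357


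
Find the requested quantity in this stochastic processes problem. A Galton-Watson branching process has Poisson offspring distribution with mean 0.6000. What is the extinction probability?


Since mu = 0.6000 <= 1, extinction probability = 1.

1.0000


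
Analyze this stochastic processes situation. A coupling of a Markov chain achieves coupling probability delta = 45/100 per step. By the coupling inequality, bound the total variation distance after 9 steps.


TV distance bound <= (1-delta)^n
= (1 - 0.4500)^9
= 0.5500^9
= 0.0046

0.0046


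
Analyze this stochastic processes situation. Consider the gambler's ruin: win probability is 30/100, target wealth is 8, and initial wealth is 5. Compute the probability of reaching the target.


Gambler's ruin formula:
r = q/p = 0.7000/0.3000 = 2.3333
P(win) = (1 - r^i)/(1 - r^N)
= (1 - 2.3333^5)/(1 - 2.3333^8)
= 0.0777

0.0777


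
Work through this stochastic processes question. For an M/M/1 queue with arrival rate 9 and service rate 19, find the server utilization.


rho = lambda/mu
= 9/19
= 0.4737

0.4737


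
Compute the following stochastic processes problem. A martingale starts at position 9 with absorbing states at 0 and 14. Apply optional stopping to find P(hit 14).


By optional stopping theorem: E(M at tau) = M(0) = 9
P(hit 14)*14 + P(hit 0)*0 = 9
P(hit 14) = (9 - 0)/(14 - 0) = 9/14 = 0.6429

0.6429


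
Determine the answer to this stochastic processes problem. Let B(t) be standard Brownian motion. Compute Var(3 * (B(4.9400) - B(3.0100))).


Var(alpha*(B(t)-B(s))) = alpha^2 * (t-s)
= 3^2 * (4.9400 - 3.0100)
= 9 * 1.9300
= 17.3700

17.3700


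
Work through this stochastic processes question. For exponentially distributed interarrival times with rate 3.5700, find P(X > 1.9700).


P(X > t) = exp(-lambda * t)
= exp(-3.5700 * 1.9700)
= exp(-7.0329) = 8.8237e-04

8.8237e-04


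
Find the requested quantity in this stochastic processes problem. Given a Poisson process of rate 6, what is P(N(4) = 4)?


P(N(t)=k) = (lambda*t)^k * exp(-lambda*t) / k!
lambda*t = 24
= 24^4 * exp(-24) / 4!
= 331776 * 3.7751e-11 / 24
= 5.2187e-07

5.2187e-07


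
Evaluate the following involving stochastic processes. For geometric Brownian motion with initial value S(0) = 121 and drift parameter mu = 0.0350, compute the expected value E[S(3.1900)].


E[S(t)] = S(0) * exp(mu * t)
= 121 * exp(0.0350 * 3.1900)
= 121 * 1.1181
= 135.2927

135.2927


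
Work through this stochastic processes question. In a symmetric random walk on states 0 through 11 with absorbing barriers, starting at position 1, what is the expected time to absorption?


For symmetric RW on 0,...,N with absorbing barriers, E(i) = i*(N-i)
E(1) = 1 * 10 = 10

10


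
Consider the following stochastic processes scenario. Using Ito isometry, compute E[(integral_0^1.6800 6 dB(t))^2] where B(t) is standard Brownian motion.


By Ito isometry: E[(int f dB)^2] = int f^2 dt
= 6^2 * 1.6800
= 36 * 1.6800 = 60.4800

60.4800


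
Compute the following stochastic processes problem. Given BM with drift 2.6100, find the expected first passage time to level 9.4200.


Expected first passage time = a/mu
= 9.4200/2.6100
= 3.6092

3.6092


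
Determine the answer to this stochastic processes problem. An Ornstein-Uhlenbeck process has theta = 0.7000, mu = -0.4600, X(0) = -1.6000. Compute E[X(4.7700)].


E[X(t)] = mu + (X(0) - mu)*exp(-theta*t)
= -0.4600 + (-1.6000 - -0.4600)*exp(-0.7000*4.7700)
= -0.4600 + -1.1400 * 0.0355
= -0.5004

-0.5004


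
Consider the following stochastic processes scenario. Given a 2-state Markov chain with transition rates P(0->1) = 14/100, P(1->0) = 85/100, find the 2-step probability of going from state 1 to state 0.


Computing P^2 by matrix multiplication.
P = [[0.8600, 0.1400], [0.8500, 0.1500]]
After raising P to the power 2:
P^2(1,0) = 0.8585

0.8585


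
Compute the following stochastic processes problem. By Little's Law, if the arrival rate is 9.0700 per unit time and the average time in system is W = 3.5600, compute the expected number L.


Little's Law: L = lambda * W
= 9.0700 * 3.5600
= 32.2892

32.2892


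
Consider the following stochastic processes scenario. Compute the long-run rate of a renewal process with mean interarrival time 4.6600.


Long-run renewal rate = 1/E(X)
= 1/4.6600
= 0.2146

0.2146


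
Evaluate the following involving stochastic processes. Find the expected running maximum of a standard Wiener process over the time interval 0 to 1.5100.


E(max B(s)) = sqrt(2t/pi)
= sqrt(2*1.5100/pi)
= sqrt(0.9613)
= 0.9805

0.9805


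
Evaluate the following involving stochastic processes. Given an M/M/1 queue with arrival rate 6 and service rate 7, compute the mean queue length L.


rho = 6/7 = 0.8571
L = rho/(1-rho)
= 0.8571/0.1429
= 6.0000

6.0000


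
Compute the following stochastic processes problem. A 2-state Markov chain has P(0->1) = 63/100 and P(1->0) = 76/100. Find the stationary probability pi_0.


Stationary distribution: pi_0 = p10/(p01+p10), pi_1 = p01/(p01+p10)
p01 = 0.6300, p10 = 0.7600
pi_0 = 0.5468

0.5468


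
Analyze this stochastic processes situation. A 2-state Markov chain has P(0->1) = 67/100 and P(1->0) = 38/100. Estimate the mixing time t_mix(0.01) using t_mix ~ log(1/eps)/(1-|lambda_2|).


lambda_2 = |1 - p01 - p10| = |1 - 0.6700 - 0.3800| = 0.0500
t_mix ~ log(1/eps)/(1 - |lambda_2|)
= log(100)/(1 - 0.0500) = 4.6052/0.9500
= 4.8475

4.8475


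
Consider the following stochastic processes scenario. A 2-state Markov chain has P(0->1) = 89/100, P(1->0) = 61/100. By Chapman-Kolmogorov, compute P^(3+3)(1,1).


P^6 = P^3 * P^3
Computing via matrix multiplication of the transition matrix.
Entry (1,1) of P^6 = 0.5997

0.5997


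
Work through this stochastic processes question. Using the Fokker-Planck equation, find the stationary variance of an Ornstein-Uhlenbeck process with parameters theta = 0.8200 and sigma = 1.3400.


Stationary variance = sigma^2 / (2*theta)
= 1.3400^2 / (2*0.8200)
= 1.7956 / 1.6400
= 1.0949

1.0949


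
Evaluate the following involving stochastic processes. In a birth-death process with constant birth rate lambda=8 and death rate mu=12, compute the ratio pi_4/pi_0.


For birth-death process, pi_n/pi_0 = (lambda/mu)^n
= (8/12)^4
= 0.1975

0.1975


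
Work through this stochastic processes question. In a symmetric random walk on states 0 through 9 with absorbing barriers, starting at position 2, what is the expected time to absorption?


For symmetric RW on 0,...,N with absorbing barriers, E(i) = i*(N-i)
E(2) = 2 * 7 = 14

14


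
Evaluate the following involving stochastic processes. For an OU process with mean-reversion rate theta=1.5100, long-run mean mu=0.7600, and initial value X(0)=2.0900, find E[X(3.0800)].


E[X(t)] = mu + (X(0) - mu)*exp(-theta*t)
= 0.7600 + (2.0900 - 0.7600)*exp(-1.5100*3.0800)
= 0.7600 + 1.3300 * 0.0096
= 0.7727

0.7727


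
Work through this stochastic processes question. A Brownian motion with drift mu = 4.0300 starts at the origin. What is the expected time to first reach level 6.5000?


Expected first passage time = a/mu
= 6.5000/4.0300
= 1.6129

1.6129


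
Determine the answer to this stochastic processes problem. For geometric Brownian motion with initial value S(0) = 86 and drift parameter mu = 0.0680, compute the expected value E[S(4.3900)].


E[S(t)] = S(0) * exp(mu * t)
= 86 * exp(0.0680 * 4.3900)
= 86 * 1.3479
= 115.9162

115.9162


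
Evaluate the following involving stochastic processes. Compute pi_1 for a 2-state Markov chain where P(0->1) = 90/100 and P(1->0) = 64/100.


Stationary distribution: pi_0 = p10/(p01+p10), pi_1 = p01/(p01+p10)
p01 = 0.9000, p10 = 0.6400
pi_1 = 0.5844

0.5844


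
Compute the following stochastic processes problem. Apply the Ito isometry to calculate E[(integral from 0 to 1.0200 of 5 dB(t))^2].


By Ito isometry: E[(int f dB)^2] = int f^2 dt
= 5^2 * 1.0200
= 25 * 1.0200 = 25.5000

25.5000


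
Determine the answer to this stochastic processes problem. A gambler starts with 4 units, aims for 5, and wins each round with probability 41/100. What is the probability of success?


Gambler's ruin formula:
r = q/p = 0.5900/0.4100 = 1.4390
P(win) = (1 - r^i)/(1 - r^N)
= (1 - 1.4390^4)/(1 - 1.4390^5)
= 0.6359

0.6359


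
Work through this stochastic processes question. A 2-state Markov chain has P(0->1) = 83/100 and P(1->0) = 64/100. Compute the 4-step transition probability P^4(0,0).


Computing P^4 by matrix multiplication.
P = [[0.1700, 0.8300], [0.6400, 0.3600]]
After raising P to the power 4:
P^4(0,0) = 0.4629

0.4629


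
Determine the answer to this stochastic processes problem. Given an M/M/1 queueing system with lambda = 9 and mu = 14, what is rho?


rho = lambda/mu
= 9/14
= 0.6429

0.6429


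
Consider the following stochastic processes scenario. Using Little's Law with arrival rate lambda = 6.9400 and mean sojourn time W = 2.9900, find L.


Little's Law: L = lambda * W
= 6.9400 * 2.9900
= 20.7506

20.7506


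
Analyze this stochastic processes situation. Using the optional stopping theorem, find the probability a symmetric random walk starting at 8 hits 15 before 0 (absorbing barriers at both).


By optional stopping theorem: E(M at tau) = M(0) = 8
P(hit 15)*15 + P(hit 0)*0 = 8
P(hit 15) = (8 - 0)/(15 - 0) = 8/15 = 0.5333

0.5333


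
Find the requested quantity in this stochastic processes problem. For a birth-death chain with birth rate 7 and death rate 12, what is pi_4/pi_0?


For birth-death process, pi_n/pi_0 = (lambda/mu)^n
= (7/12)^4
= 0.1158

0.1158


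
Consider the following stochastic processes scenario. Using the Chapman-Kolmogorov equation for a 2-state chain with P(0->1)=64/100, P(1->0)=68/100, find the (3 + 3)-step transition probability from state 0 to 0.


P^6 = P^3 * P^3
Computing via matrix multiplication of the transition matrix.
Entry (0,0) of P^6 = 0.5157

0.5157


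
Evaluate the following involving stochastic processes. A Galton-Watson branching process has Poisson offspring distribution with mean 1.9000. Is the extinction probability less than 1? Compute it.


Since mu = 1.9000 > 1, extinction prob q < 1.
Solve s = exp(mu*(s-1)) iteratively.
q = 0.2328

0.2328


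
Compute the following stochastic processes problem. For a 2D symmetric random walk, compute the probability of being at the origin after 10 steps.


P = C(10,5)^2 / 4^10
= 252^2 / 1048576
= 63504 / 1048576
= 0.0606

0.0606


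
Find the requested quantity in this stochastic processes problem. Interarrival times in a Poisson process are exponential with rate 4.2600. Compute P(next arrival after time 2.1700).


P(X > t) = exp(-lambda * t)
= exp(-4.2600 * 2.1700)
= exp(-9.2442) = 9.6671e-05

9.6671e-05


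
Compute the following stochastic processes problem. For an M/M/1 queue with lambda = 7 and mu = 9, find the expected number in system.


rho = 7/9 = 0.7778
L = rho/(1-rho)
= 0.7778/0.2222
= 3.5000

3.5000


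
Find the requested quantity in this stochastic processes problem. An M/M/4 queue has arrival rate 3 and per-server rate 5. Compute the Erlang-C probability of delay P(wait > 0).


a = lambda/mu = 0.6000
rho = a/c = 0.1500
Erlang-C formula applied:
C(c,a) = 0.0035

0.0035


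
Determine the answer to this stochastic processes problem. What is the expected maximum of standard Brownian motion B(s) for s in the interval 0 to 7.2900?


E(max B(s)) = sqrt(2t/pi)
= sqrt(2*7.2900/pi)
= sqrt(4.6410)
= 2.1543

2.1543


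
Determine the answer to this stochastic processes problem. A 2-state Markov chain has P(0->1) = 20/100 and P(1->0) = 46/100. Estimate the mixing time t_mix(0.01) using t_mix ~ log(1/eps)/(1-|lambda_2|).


lambda_2 = |1 - p01 - p10| = |1 - 0.2000 - 0.4600| = 0.3400
t_mix ~ log(1/eps)/(1 - |lambda_2|)
= log(100)/(1 - 0.3400) = 4.6052/0.6600
= 6.9775

6.9775


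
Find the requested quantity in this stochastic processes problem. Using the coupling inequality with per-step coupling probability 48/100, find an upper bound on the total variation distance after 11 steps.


TV distance bound <= (1-delta)^n
= (1 - 0.4800)^11
= 0.5200^11
= 7.5169e-04

7.5169e-04


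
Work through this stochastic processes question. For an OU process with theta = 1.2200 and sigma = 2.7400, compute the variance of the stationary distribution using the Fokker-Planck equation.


Stationary variance = sigma^2 / (2*theta)
= 2.7400^2 / (2*1.2200)
= 7.5076 / 2.4400
= 3.0769

3.0769


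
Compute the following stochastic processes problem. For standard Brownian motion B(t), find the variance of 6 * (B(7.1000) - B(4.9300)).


Var(alpha*(B(t)-B(s))) = alpha^2 * (t-s)
= 6^2 * (7.1000 - 4.9300)
= 36 * 2.1700
= 78.1200

78.1200


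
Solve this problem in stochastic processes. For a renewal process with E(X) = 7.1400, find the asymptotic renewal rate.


Long-run renewal rate = 1/E(X)
= 1/7.1400
= 0.1401

0.1401


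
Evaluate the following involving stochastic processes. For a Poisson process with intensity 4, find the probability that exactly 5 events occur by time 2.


P(N(t)=k) = (lambda*t)^k * exp(-lambda*t) / k!
lambda*t = 8
= 8^5 * exp(-8) / 5!
= 32768 * 3.3546e-04 / 120
= 0.0916

0.0916


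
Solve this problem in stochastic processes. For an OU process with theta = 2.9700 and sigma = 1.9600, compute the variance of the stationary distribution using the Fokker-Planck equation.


Stationary variance = sigma^2 / (2*theta)
= 1.9600^2 / (2*2.9700)
= 3.8416 / 5.9400
= 0.6467

0.6467


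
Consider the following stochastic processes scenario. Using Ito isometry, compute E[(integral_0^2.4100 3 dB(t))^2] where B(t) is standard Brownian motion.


By Ito isometry: E[(int f dB)^2] = int f^2 dt
= 3^2 * 2.4100
= 9 * 2.4100 = 21.6900

21.6900


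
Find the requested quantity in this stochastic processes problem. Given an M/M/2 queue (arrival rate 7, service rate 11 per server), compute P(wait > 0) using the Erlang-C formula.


a = lambda/mu = 0.6364
rho = a/c = 0.3182
Erlang-C formula applied:
C(c,a) = 0.1536

0.1536


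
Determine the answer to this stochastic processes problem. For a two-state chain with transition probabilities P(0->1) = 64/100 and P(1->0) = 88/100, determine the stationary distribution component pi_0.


Stationary distribution: pi_0 = p10/(p01+p10), pi_1 = p01/(p01+p10)
p01 = 0.6400, p10 = 0.8800
pi_0 = 0.5789

0.5789


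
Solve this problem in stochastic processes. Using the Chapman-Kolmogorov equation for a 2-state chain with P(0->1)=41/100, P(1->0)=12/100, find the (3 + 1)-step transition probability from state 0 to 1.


P^4 = P^3 * P^1
Computing via matrix multiplication of the transition matrix.
Entry (0,1) of P^4 = 0.7358

0.7358


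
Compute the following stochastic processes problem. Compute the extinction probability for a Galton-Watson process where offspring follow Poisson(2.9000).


Since mu = 2.9000 > 1, extinction prob q < 1.
Solve s = exp(mu*(s-1)) iteratively.
q = 0.0668

0.0668


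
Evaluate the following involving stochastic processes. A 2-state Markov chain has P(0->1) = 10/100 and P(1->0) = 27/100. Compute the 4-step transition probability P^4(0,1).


Computing P^4 by matrix multiplication.
P = [[0.9000, 0.1000], [0.2700, 0.7300]]
After raising P to the power 4:
P^4(0,1) = 0.2277

0.2277


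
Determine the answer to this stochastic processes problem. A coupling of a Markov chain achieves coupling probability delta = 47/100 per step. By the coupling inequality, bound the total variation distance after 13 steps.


TV distance bound <= (1-delta)^n
= (1 - 0.4700)^13
= 0.5300^13
= 2.6037e-04

2.6037e-04


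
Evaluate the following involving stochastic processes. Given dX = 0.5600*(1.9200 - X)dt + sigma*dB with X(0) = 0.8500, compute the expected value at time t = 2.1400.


E[X(t)] = mu + (X(0) - mu)*exp(-theta*t)
= 1.9200 + (0.8500 - 1.9200)*exp(-0.5600*2.1400)
= 1.9200 + -1.0700 * 0.3017
= 1.5972

1.5972


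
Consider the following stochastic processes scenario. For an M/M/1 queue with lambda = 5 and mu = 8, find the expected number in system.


rho = 5/8 = 0.6250
L = rho/(1-rho)
= 0.6250/0.3750
= 1.6667

1.6667


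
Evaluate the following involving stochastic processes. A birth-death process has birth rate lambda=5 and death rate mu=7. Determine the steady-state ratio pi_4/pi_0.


For birth-death process, pi_n/pi_0 = (lambda/mu)^n
= (5/7)^4
= 0.2603

0.2603


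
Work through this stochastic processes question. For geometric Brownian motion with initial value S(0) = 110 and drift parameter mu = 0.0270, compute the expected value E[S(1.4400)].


E[S(t)] = S(0) * exp(mu * t)
= 110 * exp(0.0270 * 1.4400)
= 110 * 1.0396
= 114.3610

114.3610


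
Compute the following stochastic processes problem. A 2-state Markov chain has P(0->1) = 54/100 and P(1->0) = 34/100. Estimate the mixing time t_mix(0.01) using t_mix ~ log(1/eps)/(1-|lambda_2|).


lambda_2 = |1 - p01 - p10| = |1 - 0.5400 - 0.3400| = 0.1200
t_mix ~ log(1/eps)/(1 - |lambda_2|)
= log(100)/(1 - 0.1200) = 4.6052/0.8800
= 5.2331

5.2331


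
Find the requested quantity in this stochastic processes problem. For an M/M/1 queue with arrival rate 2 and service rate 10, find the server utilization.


rho = lambda/mu
= 2/10
= 0.2000

0.2000


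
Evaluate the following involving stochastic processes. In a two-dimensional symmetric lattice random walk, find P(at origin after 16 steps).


P = C(16,8)^2 / 4^16
= 12870^2 / 4294967296
= 165636900 / 4294967296
= 0.0386

0.0386


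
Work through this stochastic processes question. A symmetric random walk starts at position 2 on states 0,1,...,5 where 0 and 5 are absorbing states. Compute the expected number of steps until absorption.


For symmetric RW on 0,...,N with absorbing barriers, E(i) = i*(N-i)
E(2) = 2 * 3 = 6

6


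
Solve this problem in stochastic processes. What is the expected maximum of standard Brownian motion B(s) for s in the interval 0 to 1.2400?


E(max B(s)) = sqrt(2t/pi)
= sqrt(2*1.2400/pi)
= sqrt(0.7894)
= 0.8885

0.8885


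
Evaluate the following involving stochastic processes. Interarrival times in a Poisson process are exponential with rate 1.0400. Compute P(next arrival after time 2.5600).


P(X > t) = exp(-lambda * t)
= exp(-1.0400 * 2.5600)
= exp(-2.6624) = 0.0698

0.0698


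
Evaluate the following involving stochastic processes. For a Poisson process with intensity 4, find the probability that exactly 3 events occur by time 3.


P(N(t)=k) = (lambda*t)^k * exp(-lambda*t) / k!
lambda*t = 12
= 12^3 * exp(-12) / 3!
= 1728 * 6.1442e-06 / 6
= 0.0018

0.0018


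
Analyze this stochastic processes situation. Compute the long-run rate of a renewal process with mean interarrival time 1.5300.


Long-run renewal rate = 1/E(X)
= 1/1.5300
= 0.6536

0.6536


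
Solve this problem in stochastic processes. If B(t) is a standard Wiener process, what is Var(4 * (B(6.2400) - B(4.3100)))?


Var(alpha*(B(t)-B(s))) = alpha^2 * (t-s)
= 4^2 * (6.2400 - 4.3100)
= 16 * 1.9300
= 30.8800

30.8800


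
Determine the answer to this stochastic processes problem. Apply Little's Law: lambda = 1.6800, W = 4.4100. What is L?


Little's Law: L = lambda * W
= 1.6800 * 4.4100
= 7.4088

7.4088


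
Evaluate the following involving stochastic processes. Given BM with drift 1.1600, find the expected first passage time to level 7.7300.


Expected first passage time = a/mu
= 7.7300/1.1600
= 6.6638

6.6638


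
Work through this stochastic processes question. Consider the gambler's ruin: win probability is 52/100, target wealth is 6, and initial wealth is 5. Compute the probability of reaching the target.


Gambler's ruin formula:
r = q/p = 0.4800/0.5200 = 0.9231
P(win) = (1 - r^i)/(1 - r^N)
= (1 - 0.9231^5)/(1 - 0.9231^6)
= 0.8648

0.8648


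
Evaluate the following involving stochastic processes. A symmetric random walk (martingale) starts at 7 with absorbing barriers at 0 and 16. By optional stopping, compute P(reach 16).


By optional stopping theorem: E(M at tau) = M(0) = 7
P(hit 16)*16 + P(hit 0)*0 = 7
P(hit 16) = (7 - 0)/(16 - 0) = 7/16 = 0.4375

0.4375


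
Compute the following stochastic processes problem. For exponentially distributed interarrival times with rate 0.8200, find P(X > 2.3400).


P(X > t) = exp(-lambda * t)
= exp(-0.8200 * 2.3400)
= exp(-1.9188) = 0.1468

0.1468


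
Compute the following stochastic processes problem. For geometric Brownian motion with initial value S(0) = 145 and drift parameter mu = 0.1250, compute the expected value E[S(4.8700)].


E[S(t)] = S(0) * exp(mu * t)
= 145 * exp(0.1250 * 4.8700)
= 145 * 1.8381
= 266.5292

266.5292


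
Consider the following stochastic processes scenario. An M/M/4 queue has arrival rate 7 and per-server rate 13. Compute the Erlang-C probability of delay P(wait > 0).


a = lambda/mu = 0.5385
rho = a/c = 0.1346
Erlang-C formula applied:
C(c,a) = 0.0024

0.0024


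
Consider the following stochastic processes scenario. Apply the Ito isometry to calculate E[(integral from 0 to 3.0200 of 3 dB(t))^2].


By Ito isometry: E[(int f dB)^2] = int f^2 dt
= 3^2 * 3.0200
= 9 * 3.0200 = 27.1800

27.1800


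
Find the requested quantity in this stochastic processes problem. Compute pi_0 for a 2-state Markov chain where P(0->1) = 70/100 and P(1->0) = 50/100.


Stationary distribution: pi_0 = p10/(p01+p10), pi_1 = p01/(p01+p10)
p01 = 0.7000, p10 = 0.5000
pi_0 = 0.4167

0.4167


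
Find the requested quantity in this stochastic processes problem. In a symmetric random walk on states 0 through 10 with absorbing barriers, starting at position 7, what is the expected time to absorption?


For symmetric RW on 0,...,N with absorbing barriers, E(i) = i*(N-i)
E(7) = 7 * 3 = 21

21


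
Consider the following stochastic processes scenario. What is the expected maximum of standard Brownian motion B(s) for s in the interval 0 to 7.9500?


E(max B(s)) = sqrt(2t/pi)
= sqrt(2*7.9500/pi)
= sqrt(5.0611)
= 2.2497

2.2497


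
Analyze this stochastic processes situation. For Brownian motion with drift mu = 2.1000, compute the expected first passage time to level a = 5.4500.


Expected first passage time = a/mu
= 5.4500/2.1000
= 2.5952

2.5952


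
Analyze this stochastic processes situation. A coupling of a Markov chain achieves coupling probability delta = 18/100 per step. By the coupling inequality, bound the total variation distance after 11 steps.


TV distance bound <= (1-delta)^n
= (1 - 0.1800)^11
= 0.8200^11
= 0.1127

0.1127


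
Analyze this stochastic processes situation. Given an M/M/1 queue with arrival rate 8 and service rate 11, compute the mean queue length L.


rho = 8/11 = 0.7273
L = rho/(1-rho)
= 0.7273/0.2727
= 2.6667

2.6667


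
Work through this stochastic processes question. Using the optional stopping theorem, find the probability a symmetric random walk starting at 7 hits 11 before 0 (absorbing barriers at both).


By optional stopping theorem: E(M at tau) = M(0) = 7
P(hit 11)*11 + P(hit 0)*0 = 7
P(hit 11) = (7 - 0)/(11 - 0) = 7/11 = 0.6364

0.6364


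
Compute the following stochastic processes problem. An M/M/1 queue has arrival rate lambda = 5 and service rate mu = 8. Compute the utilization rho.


rho = lambda/mu
= 5/8
= 0.6250

0.6250


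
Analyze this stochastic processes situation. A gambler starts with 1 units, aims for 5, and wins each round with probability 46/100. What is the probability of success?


Gambler's ruin formula:
r = q/p = 0.5400/0.4600 = 1.1739
P(win) = (1 - r^i)/(1 - r^N)
= (1 - 1.1739^1)/(1 - 1.1739^5)
= 0.1415

0.1415


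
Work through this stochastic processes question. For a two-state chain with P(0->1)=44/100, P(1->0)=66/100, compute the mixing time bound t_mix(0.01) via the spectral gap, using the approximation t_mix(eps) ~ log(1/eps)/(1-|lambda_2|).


lambda_2 = |1 - p01 - p10| = |1 - 0.4400 - 0.6600| = 0.1000
t_mix ~ log(1/eps)/(1 - |lambda_2|)
= log(100)/(1 - 0.1000) = 4.6052/0.9000
= 5.1169

5.1169


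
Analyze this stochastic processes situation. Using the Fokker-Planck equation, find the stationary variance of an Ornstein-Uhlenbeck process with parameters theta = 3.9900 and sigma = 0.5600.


Stationary variance = sigma^2 / (2*theta)
= 0.5600^2 / (2*3.9900)
= 0.3136 / 7.9800
= 0.0393

0.0393


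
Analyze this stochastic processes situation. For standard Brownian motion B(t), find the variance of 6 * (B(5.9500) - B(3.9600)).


Var(alpha*(B(t)-B(s))) = alpha^2 * (t-s)
= 6^2 * (5.9500 - 3.9600)
= 36 * 1.9900
= 71.6400

71.6400


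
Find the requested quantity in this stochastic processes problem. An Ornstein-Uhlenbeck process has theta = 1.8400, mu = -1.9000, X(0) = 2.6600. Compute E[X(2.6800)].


E[X(t)] = mu + (X(0) - mu)*exp(-theta*t)
= -1.9000 + (2.6600 - -1.9000)*exp(-1.8400*2.6800)
= -1.9000 + 4.5600 * 0.0072
= -1.8671

-1.8671


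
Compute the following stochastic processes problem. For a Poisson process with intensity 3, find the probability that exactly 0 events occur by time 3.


P(N(t)=k) = (lambda*t)^k * exp(-lambda*t) / k!
lambda*t = 9
= 9^0 * exp(-9) / 0!
= 1 * 1.2341e-04 / 1
= 1.2341e-04

1.2341e-04


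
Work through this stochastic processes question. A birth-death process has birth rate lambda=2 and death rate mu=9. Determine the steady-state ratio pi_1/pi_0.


For birth-death process, pi_n/pi_0 = (lambda/mu)^n
= (2/9)^1
= 0.2222

0.2222


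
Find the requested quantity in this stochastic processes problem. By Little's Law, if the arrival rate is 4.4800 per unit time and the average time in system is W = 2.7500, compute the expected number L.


Little's Law: L = lambda * W
= 4.4800 * 2.7500
= 12.3200

12.3200


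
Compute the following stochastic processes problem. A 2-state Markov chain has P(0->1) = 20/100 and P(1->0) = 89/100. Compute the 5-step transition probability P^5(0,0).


Computing P^5 by matrix multiplication.
P = [[0.8000, 0.2000], [0.8900, 0.1100]]
After raising P to the power 5:
P^5(0,0) = 0.8165

0.8165


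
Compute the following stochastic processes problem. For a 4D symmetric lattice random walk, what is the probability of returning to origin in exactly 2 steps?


P(return in 2 steps) = P(reverse first step) = 1/(2d)
= 1/8
= 0.1250

0.1250


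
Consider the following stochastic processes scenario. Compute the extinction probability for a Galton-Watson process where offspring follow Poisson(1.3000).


Since mu = 1.3000 > 1, extinction prob q < 1.
Solve s = exp(mu*(s-1)) iteratively.
q = 0.5770

0.5770


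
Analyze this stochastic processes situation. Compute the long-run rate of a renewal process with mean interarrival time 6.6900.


Long-run renewal rate = 1/E(X)
= 1/6.6900
= 0.1495

0.1495


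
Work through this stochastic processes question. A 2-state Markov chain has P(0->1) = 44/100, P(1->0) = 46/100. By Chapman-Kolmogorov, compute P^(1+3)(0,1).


P^4 = P^1 * P^3
Computing via matrix multiplication of the transition matrix.
Entry (0,1) of P^4 = 0.4888

0.4888


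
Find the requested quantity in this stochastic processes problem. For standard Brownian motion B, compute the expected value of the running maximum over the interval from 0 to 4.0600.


E(max B(s)) = sqrt(2t/pi)
= sqrt(2*4.0600/pi)
= sqrt(2.5847)
= 1.6077

1.6077


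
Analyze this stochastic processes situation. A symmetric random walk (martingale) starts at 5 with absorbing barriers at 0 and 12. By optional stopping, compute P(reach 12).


By optional stopping theorem: E(M at tau) = M(0) = 5
P(hit 12)*12 + P(hit 0)*0 = 5
P(hit 12) = (5 - 0)/(12 - 0) = 5/12 = 0.4167

0.4167


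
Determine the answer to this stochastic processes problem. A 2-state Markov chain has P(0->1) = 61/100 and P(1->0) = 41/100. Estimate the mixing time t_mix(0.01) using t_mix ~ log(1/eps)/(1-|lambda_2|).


lambda_2 = |1 - p01 - p10| = |1 - 0.6100 - 0.4100| = 0.0200
t_mix ~ log(1/eps)/(1 - |lambda_2|)
= log(100)/(1 - 0.0200) = 4.6052/0.9800
= 4.6992

4.6992


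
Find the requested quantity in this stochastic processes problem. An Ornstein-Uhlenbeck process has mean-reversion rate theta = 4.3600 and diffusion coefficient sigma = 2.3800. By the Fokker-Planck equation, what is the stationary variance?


Stationary variance = sigma^2 / (2*theta)
= 2.3800^2 / (2*4.3600)
= 5.6644 / 8.7200
= 0.6496

0.6496


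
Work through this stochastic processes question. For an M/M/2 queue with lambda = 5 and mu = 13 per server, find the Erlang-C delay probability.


a = lambda/mu = 0.3846
rho = a/c = 0.1923
Erlang-C formula applied:
C(c,a) = 0.0620

0.0620


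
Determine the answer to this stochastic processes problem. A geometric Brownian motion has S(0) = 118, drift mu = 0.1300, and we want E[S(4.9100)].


E[S(t)] = S(0) * exp(mu * t)
= 118 * exp(0.1300 * 4.9100)
= 118 * 1.8933
= 223.4046

223.4046


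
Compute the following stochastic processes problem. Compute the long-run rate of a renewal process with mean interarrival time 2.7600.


Long-run renewal rate = 1/E(X)
= 1/2.7600
= 0.3623

0.3623


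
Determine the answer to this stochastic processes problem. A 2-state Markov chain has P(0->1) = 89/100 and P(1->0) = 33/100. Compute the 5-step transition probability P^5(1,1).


Computing P^5 by matrix multiplication.
P = [[0.1100, 0.8900], [0.3300, 0.6700]]
After raising P to the power 5:
P^5(1,1) = 0.7294

0.7294


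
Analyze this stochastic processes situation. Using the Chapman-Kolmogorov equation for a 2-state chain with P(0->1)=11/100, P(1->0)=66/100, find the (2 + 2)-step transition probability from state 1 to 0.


P^4 = P^2 * P^2
Computing via matrix multiplication of the transition matrix.
Entry (1,0) of P^4 = 0.8547

0.8547


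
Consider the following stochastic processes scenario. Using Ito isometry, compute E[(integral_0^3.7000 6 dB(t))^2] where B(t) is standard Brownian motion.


By Ito isometry: E[(int f dB)^2] = int f^2 dt
= 6^2 * 3.7000
= 36 * 3.7000 = 133.2000

133.2000


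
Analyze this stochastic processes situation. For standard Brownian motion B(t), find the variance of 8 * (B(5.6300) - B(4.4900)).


Var(alpha*(B(t)-B(s))) = alpha^2 * (t-s)
= 8^2 * (5.6300 - 4.4900)
= 64 * 1.1400
= 72.9600

72.9600


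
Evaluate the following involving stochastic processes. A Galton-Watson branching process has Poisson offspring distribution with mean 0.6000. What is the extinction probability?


Since mu = 0.6000 <= 1, extinction probability = 1.

1.0000


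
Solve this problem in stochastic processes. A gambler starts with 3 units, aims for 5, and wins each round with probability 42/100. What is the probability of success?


Gambler's ruin formula:
r = q/p = 0.5800/0.4200 = 1.3810
P(win) = (1 - r^i)/(1 - r^N)
= (1 - 1.3810^3)/(1 - 1.3810^5)
= 0.4061

0.4061


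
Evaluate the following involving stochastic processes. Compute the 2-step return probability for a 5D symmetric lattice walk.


P(return in 2 steps) = P(reverse first step) = 1/(2d)
= 1/10
= 0.1000

0.1000


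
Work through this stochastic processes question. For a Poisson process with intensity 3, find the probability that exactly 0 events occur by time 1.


P(N(t)=k) = (lambda*t)^k * exp(-lambda*t) / k!
lambda*t = 3
= 3^0 * exp(-3) / 0!
= 1 * 0.0498 / 1
= 0.0498

0.0498


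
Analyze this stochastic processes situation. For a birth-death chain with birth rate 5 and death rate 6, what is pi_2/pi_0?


For birth-death process, pi_n/pi_0 = (lambda/mu)^n
= (5/6)^2
= 0.6944

0.6944


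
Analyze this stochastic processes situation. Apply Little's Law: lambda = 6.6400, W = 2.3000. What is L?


Little's Law: L = lambda * W
= 6.6400 * 2.3000
= 15.2720

15.2720


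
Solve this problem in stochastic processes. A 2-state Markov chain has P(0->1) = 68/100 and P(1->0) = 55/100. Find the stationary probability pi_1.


Stationary distribution: pi_0 = p10/(p01+p10), pi_1 = p01/(p01+p10)
p01 = 0.6800, p10 = 0.5500
pi_1 = 0.5528

0.5528


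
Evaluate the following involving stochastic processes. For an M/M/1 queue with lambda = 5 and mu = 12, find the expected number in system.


rho = 5/12 = 0.4167
L = rho/(1-rho)
= 0.4167/0.5833
= 0.7143

0.7143


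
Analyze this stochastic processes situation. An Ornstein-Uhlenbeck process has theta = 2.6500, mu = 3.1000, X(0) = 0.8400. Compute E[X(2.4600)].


E[X(t)] = mu + (X(0) - mu)*exp(-theta*t)
= 3.1000 + (0.8400 - 3.1000)*exp(-2.6500*2.4600)
= 3.1000 + -2.2600 * 0.0015
= 3.0967

3.0967


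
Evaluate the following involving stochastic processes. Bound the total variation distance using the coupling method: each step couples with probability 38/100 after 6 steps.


TV distance bound <= (1-delta)^n
= (1 - 0.3800)^6
= 0.6200^6
= 0.0568

0.0568


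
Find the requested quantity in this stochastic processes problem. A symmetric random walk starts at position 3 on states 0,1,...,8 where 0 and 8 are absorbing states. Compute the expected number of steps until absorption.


For symmetric RW on 0,...,N with absorbing barriers, E(i) = i*(N-i)
E(3) = 3 * 5 = 15

15


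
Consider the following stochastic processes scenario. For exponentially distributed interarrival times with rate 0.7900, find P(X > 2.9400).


P(X > t) = exp(-lambda * t)
= exp(-0.7900 * 2.9400)
= exp(-2.3226) = 0.0980

0.0980


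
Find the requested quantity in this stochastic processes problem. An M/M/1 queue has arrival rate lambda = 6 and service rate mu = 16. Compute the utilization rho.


rho = lambda/mu
= 6/16
= 0.3750

0.3750


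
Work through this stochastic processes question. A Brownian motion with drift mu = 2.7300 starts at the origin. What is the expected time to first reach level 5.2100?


Expected first passage time = a/mu
= 5.2100/2.7300
= 1.9084

1.9084


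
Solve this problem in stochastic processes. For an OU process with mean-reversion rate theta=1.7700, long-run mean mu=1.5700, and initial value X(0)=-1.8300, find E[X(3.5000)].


E[X(t)] = mu + (X(0) - mu)*exp(-theta*t)
= 1.5700 + (-1.8300 - 1.5700)*exp(-1.7700*3.5000)
= 1.5700 + -3.4000 * 0.0020
= 1.5631

1.5631


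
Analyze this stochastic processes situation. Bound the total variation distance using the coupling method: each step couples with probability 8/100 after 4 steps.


TV distance bound <= (1-delta)^n
= (1 - 0.0800)^4
= 0.9200^4
= 0.7164

0.7164


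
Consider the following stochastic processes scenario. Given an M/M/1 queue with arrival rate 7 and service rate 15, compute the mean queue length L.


rho = 7/15 = 0.4667
L = rho/(1-rho)
= 0.4667/0.5333
= 0.8750

0.8750


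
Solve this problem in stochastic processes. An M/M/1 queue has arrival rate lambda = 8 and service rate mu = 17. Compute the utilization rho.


rho = lambda/mu
= 8/17
= 0.4706

0.4706


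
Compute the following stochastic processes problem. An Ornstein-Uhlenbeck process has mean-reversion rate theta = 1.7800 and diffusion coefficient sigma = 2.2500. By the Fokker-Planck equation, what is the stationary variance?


Stationary variance = sigma^2 / (2*theta)
= 2.2500^2 / (2*1.7800)
= 5.0625 / 3.5600
= 1.4221

1.4221


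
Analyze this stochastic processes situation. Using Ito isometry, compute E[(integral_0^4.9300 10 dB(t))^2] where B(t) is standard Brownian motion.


By Ito isometry: E[(int f dB)^2] = int f^2 dt
= 10^2 * 4.9300
= 100 * 4.9300 = 493.0000

493.0000


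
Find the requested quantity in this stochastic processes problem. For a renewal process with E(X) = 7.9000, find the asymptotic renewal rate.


Long-run renewal rate = 1/E(X)
= 1/7.9000
= 0.1266

0.1266


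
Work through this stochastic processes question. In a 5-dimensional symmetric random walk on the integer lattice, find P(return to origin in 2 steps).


P(return in 2 steps) = P(reverse first step) = 1/(2d)
= 1/10
= 0.1000

0.1000


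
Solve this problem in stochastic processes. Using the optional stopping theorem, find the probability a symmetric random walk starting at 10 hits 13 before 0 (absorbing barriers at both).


By optional stopping theorem: E(M at tau) = M(0) = 10
P(hit 13)*13 + P(hit 0)*0 = 10
P(hit 13) = (10 - 0)/(13 - 0) = 10/13 = 0.7692

0.7692


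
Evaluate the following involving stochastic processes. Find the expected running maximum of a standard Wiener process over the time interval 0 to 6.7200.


E(max B(s)) = sqrt(2t/pi)
= sqrt(2*6.7200/pi)
= sqrt(4.2781)
= 2.0684

2.0684


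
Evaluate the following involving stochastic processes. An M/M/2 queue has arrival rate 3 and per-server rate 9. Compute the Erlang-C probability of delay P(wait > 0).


a = lambda/mu = 0.3333
rho = a/c = 0.1667
Erlang-C formula applied:
C(c,a) = 0.0476

0.0476


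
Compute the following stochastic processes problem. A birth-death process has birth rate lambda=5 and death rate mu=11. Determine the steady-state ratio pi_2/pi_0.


For birth-death process, pi_n/pi_0 = (lambda/mu)^n
= (5/11)^2
= 0.2066

0.2066


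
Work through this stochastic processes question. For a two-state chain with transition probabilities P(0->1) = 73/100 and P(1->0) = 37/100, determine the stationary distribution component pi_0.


Stationary distribution: pi_0 = p10/(p01+p10), pi_1 = p01/(p01+p10)
p01 = 0.7300, p10 = 0.3700
pi_0 = 0.3364

0.3364


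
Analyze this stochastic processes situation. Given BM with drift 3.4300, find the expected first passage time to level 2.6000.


Expected first passage time = a/mu
= 2.6000/3.4300
= 0.7580

0.7580


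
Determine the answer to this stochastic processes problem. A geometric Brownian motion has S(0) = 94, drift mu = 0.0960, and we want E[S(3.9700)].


E[S(t)] = S(0) * exp(mu * t)
= 94 * exp(0.0960 * 3.9700)
= 94 * 1.4639
= 137.6088

137.6088


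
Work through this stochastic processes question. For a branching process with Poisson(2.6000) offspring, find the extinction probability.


Since mu = 2.6000 > 1, extinction prob q < 1.
Solve s = exp(mu*(s-1)) iteratively.
q = 0.0951

0.0951


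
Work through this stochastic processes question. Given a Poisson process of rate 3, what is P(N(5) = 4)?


P(N(t)=k) = (lambda*t)^k * exp(-lambda*t) / k!
lambda*t = 15
= 15^4 * exp(-15) / 4!
= 50625 * 3.0590e-07 / 24
= 6.4526e-04

6.4526e-04


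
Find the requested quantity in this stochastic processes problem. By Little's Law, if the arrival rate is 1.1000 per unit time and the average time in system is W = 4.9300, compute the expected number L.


Little's Law: L = lambda * W
= 1.1000 * 4.9300
= 5.4230

5.4230


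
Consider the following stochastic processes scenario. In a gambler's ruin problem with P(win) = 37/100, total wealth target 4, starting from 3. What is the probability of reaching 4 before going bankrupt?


Gambler's ruin formula:
r = q/p = 0.6300/0.3700 = 1.7027
P(win) = (1 - r^i)/(1 - r^N)
= (1 - 1.7027^3)/(1 - 1.7027^4)
= 0.5316

0.5316


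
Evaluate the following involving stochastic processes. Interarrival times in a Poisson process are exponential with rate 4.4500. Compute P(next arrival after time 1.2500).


P(X > t) = exp(-lambda * t)
= exp(-4.4500 * 1.2500)
= exp(-5.5625) = 0.0038

0.0038


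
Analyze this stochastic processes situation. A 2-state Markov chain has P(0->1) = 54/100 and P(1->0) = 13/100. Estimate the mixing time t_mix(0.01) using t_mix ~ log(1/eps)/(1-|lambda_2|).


lambda_2 = |1 - p01 - p10| = |1 - 0.5400 - 0.1300| = 0.3300
t_mix ~ log(1/eps)/(1 - |lambda_2|)
= log(100)/(1 - 0.3300) = 4.6052/0.6700
= 6.8734

6.8734
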